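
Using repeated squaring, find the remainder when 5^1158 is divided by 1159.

5^1 ≡ 5 (mod 1159)
5^2 ≡ 5^2 = 25 ≡ 25 (mod 1159)
5^4 ≡ 25^2 = 625 ≡ 625 (mod 1159)
5^8 ≡ 625^2 = 390625 ≡ 42 (mod 1159)
5^16 ≡ 42^2 = 1764 ≡ 605 (mod 1159)
5^32 ≡ 605^2 = 366025 ≡ 940 (mod 1159)
5^64 ≡ 940^2 = 883600 ≡ 442 (mod 1159)
5^128 ≡ 442^2 = 195364 ≡ 652 (mod 1159)
5^256 ≡ 652^2 = 425104 ≡ 910 (mod 1159)
5^512 ≡ 910^2 = 828100 ≡ 574 (mod 1159)
5^1024 ≡ 574^2 = 329476 ≡ 320 (mod 1159)
1158 = 1024 + 128 + 4 + 2 in binary powers of 2.
So 5^1158 ≡ 320 · 652 · 625 · 25 ≡ 729 (mod 1159).
Since 729 ≠ 1, base 5 is a Fermat witness: 1159 is composite.

729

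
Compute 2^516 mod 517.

2^1 ≡ 2 (mod 517)
2^2 ≡ 2^2 = 4 ≡ 4 (mod 517)
2^4 ≡ 4^2 = 16 ≡ 16 (mod 517)
2^8 ≡ 16^2 = 256 ≡ 256 (mod 517)
2^16 ≡ 256^2 = 65536 ≡ 394 (mod 517)
2^32 ≡ 394^2 = 155236 ≡ 136 (mod 517)
2^64 ≡ 136^2 = 18496 ≡ 401 (mod 517)
2^128 ≡ 401^2 = 160801 ≡ 14 (mod 517)
2^256 ≡ 14^2 = 196 ≡ 196 (mod 517)
2^512 ≡ 196^2 = 38416 ≡ 158 (mod 517)
516 = 512 + 4 in binary powers of 2.
So 2^516 ≡ 158 · 16 ≡ 460 (mod 517).
Since 460 ≠ 1, base 2 is a Fermat witness: 517 is composite.

460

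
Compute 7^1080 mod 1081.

7^1 ≡ 7 (mod 1081)
7^2 ≡ 7^2 = 49 ≡ 49 (mod 1081)
7^4 ≡ 49^2 = 2401 ≡ 239 (mod 1081)
7^8 ≡ 239^2 = 57121 ≡ 909 (mod 1081)
7^16 ≡ 909^2 = 826281 ≡ 397 (mod 1081)
7^32 ≡ 397^2 = 157609 ≡ 864 (mod 1081)
7^64 ≡ 864^2 = 746496 ≡ 606 (mod 1081)
7^128 ≡ 606^2 = 367236 ≡ 777 (mod 1081)
7^256 ≡ 777^2 = 603729 ≡ 531 (mod 1081)
7^512 ≡ 531^2 = 281961 ≡ 901 (mod 1081)
7^1024 ≡ 901^2 = 811801 ≡ 1051 (mod 1081)
1080 = 1024 + 32 + 16 + 8 in binary powers of 2.
So 7^1080 ≡ 1051 · 864 · 397 · 909 ≡ 1061 (mod 1081).
Since 1061 ≠ 1, base 7 is a Fermat witness: 1081 is composite.

1061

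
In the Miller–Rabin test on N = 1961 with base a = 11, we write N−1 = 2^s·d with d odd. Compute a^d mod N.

1961 − 1 = 1960 = 2^3 · 245, so d = 245.
11^1 ≡ 11 (mod 1961)
11^2 ≡ 11^2 = 121 ≡ 121 (mod 1961)
11^4 ≡ 121^2 = 14641 ≡ 914 (mod 1961)
11^8 ≡ 914^2 = 835396 ≡ 10 (mod 1961)
11^16 ≡ 10^2 = 100 ≡ 100 (mod 1961)
11^32 ≡ 100^2 = 10000 ≡ 195 (mod 1961)
11^64 ≡ 195^2 = 38025 ≡ 766 (mod 1961)
11^128 ≡ 766^2 = 586756 ≡ 417 (mod 1961)
245 = 128 + 64 + 32 + 16 + 4 + 1 in binary powers of 2.
So 11^245 ≡ 417 · 766 · 195 · 100 · 914 · 11 ≡ 1544 (mod 1961).
Squaring chain: 1544 → 1321 → 1712; never reaches −1, so base 11 is a Miller–Rabin witness that 1961 is composite.

1544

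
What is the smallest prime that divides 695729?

695729 is odd.
Digit sum 38, not divisible by 3.
Ends in 9: not divisible by 5.
7: 695729 = 7·99389 + 6
11: 695729 = 11·63248 + 1
13: 695729 = 13·53517 + 8
17: 695729 = 17·40925 + 4
19: 695729 = 19·36617 + 6
23: 695729 = 23·30249 + 2
29: 695729 = 29·23990 + 19
31: 695729 = 31·22442 + 27
37: 695729 = 37·18803 + 18
41: 695729 = 41·16969

41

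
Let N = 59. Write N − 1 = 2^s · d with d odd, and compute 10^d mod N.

58

59 − 1 = 58 = 2^1 · 29, so d = 29.
10^1 ≡ 10 (mod 59)
10^2 ≡ 10^2 = 100 ≡ 41 (mod 59)
10^4 ≡ 41^2 = 1681 ≡ 29 (mod 59)
10^8 ≡ 29^2 = 841 ≡ 15 (mod 59)
10^16 ≡ 15^2 = 225 ≡ 48 (mod 59)
29 = 16 + 8 + 4 + 1 in binary powers of 2.
So 10^29 ≡ 48 · 15 · 29 · 10 ≡ 58 (mod 59).
Since 10^d ≡ 58 (mod 59), base 10 does not prove 59 composite.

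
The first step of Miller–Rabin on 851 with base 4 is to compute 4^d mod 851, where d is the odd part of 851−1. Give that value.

169

851 − 1 = 850 = 2^1 · 425, so d = 425.
4^1 ≡ 4 (mod 851)
4^2 ≡ 4^2 = 16 ≡ 16 (mod 851)
4^4 ≡ 16^2 = 256 ≡ 256 (mod 851)
4^8 ≡ 256^2 = 65536 ≡ 9 (mod 851)
4^16 ≡ 9^2 = 81 ≡ 81 (mod 851)
4^32 ≡ 81^2 = 6561 ≡ 604 (mod 851)
4^64 ≡ 604^2 = 364816 ≡ 588 (mod 851)
4^128 ≡ 588^2 = 345744 ≡ 238 (mod 851)
4^256 ≡ 238^2 = 56644 ≡ 478 (mod 851)
425 = 256 + 128 + 32 + 8 + 1 in binary powers of 2.
So 4^425 ≡ 478 · 238 · 604 · 9 · 4 ≡ 169 (mod 851).
Squaring chain: 169; never reaches −1, so base 4 is a Miller–Rabin witness that 851 is composite.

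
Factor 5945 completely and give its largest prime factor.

41

5945 = 5 · 1189
1189 = 29 · 41
41 is prime.
So 5945 = 5 · 29 · 41; the largest prime factor is 41.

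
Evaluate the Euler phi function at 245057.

Factor: 245057 = 41 · 43 · 139.
φ(245057) = (41−1) · (43−1) · (139−1) = 40 · 42 · 138 = 231840.

231840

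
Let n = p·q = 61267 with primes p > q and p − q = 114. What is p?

Since p = q + 114, we have 61267 = q(q + 114), so q² + 114q − 61267 = 0.
Discriminant: 114² + 4·61267 = 12996 + 245068 = 258064; √258064 = 508.
q = (−114 + 508)/2 = 197, and p = q + 114 = 311.
Check: 197 · 311 = 61267.

311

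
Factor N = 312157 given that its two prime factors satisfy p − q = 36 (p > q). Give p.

Since p = q + 36, we have 312157 = q(q + 36), so q² + 36q − 312157 = 0.
Discriminant: 36² + 4·312157 = 1296 + 1248628 = 1249924; √1249924 = 1118.
q = (−36 + 1118)/2 = 541, and p = q + 36 = 577.
Check: 541 · 577 = 312157.

577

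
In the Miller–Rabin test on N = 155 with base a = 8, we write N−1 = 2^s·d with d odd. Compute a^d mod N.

155 − 1 = 154 = 2^1 · 77, so d = 77.
8^1 ≡ 8 (mod 155)
8^2 ≡ 8^2 = 64 ≡ 64 (mod 155)
8^4 ≡ 64^2 = 4096 ≡ 66 (mod 155)
8^8 ≡ 66^2 = 4356 ≡ 16 (mod 155)
8^16 ≡ 16^2 = 256 ≡ 101 (mod 155)
8^32 ≡ 101^2 = 10201 ≡ 126 (mod 155)
8^64 ≡ 126^2 = 15876 ≡ 66 (mod 155)
77 = 64 + 8 + 4 + 1 in binary powers of 2.
So 8^77 ≡ 66 · 16 · 66 · 8 ≡ 33 (mod 155).
Squaring chain: 33; never reaches −1, so base 8 is a Miller–Rabin witness that 155 is composite.

33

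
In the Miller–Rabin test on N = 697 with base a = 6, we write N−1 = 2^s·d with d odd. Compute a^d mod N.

697 − 1 = 696 = 2^3 · 87, so d = 87.
6^1 ≡ 6 (mod 697)
6^2 ≡ 6^2 = 36 ≡ 36 (mod 697)
6^4 ≡ 36^2 = 1296 ≡ 599 (mod 697)
6^8 ≡ 599^2 = 358801 ≡ 543 (mod 697)
6^16 ≡ 543^2 = 294849 ≡ 18 (mod 697)
6^32 ≡ 18^2 = 324 ≡ 324 (mod 697)
6^64 ≡ 324^2 = 104976 ≡ 426 (mod 697)
87 = 64 + 16 + 4 + 2 + 1 in binary powers of 2.
So 6^87 ≡ 426 · 18 · 599 · 36 · 6 ≡ 439 (mod 697).
Squaring chain: 439 → 349 → 523; never reaches −1, so base 6 is a Miller–Rabin witness that 697 is composite.

439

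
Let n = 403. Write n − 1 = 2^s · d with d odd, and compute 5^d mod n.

403 − 1 = 402 = 2^1 · 201, so d = 201.
5^1 ≡ 5 (mod 403)
5^2 ≡ 5^2 = 25 ≡ 25 (mod 403)
5^4 ≡ 25^2 = 625 ≡ 222 (mod 403)
5^8 ≡ 222^2 = 49284 ≡ 118 (mod 403)
5^16 ≡ 118^2 = 13924 ≡ 222 (mod 403)
5^32 ≡ 222^2 = 49284 ≡ 118 (mod 403)
5^64 ≡ 118^2 = 13924 ≡ 222 (mod 403)
5^128 ≡ 222^2 = 49284 ≡ 118 (mod 403)
201 = 128 + 64 + 8 + 1 in binary powers of 2.
So 5^201 ≡ 118 · 222 · 118 · 5 ≡ 187 (mod 403).
Squaring chain: 187; never reaches −1, so base 5 is a Miller–Rabin witness that 403 is composite.

187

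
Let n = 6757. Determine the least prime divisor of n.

6757 is odd.
Digit sum 25, not divisible by 3.
Ends in 7: not divisible by 5.
7: 6757 = 7·965 + 2
11: 6757 = 11·614 + 3
13: 6757 = 13·519 + 10
17: 6757 = 17·397 + 8
19: 6757 = 19·355 + 12
23: 6757 = 23·293 + 18
29: 6757 = 29·233

29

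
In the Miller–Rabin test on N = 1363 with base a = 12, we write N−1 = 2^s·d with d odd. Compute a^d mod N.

824

1363 − 1 = 1362 = 2^1 · 681, so d = 681.
12^1 ≡ 12 (mod 1363)
12^2 ≡ 12^2 = 144 ≡ 144 (mod 1363)
12^4 ≡ 144^2 = 20736 ≡ 291 (mod 1363)
12^8 ≡ 291^2 = 84681 ≡ 175 (mod 1363)
12^16 ≡ 175^2 = 30625 ≡ 639 (mod 1363)
12^32 ≡ 639^2 = 408321 ≡ 784 (mod 1363)
12^64 ≡ 784^2 = 614656 ≡ 1306 (mod 1363)
12^128 ≡ 1306^2 = 1705636 ≡ 523 (mod 1363)
12^256 ≡ 523^2 = 273529 ≡ 929 (mod 1363)
12^512 ≡ 929^2 = 863041 ≡ 262 (mod 1363)
681 = 512 + 128 + 32 + 8 + 1 in binary powers of 2.
So 12^681 ≡ 262 · 523 · 784 · 175 · 12 ≡ 824 (mod 1363).
Squaring chain: 824; never reaches −1, so base 12 is a Miller–Rabin witness that 1363 is composite.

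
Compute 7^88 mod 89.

7^1 ≡ 7 (mod 89)
7^2 ≡ 7^2 = 49 ≡ 49 (mod 89)
7^4 ≡ 49^2 = 2401 ≡ 87 (mod 89)
7^8 ≡ 87^2 = 7569 ≡ 4 (mod 89)
7^16 ≡ 4^2 = 16 ≡ 16 (mod 89)
7^32 ≡ 16^2 = 256 ≡ 78 (mod 89)
7^64 ≡ 78^2 = 6084 ≡ 32 (mod 89)
88 = 64 + 16 + 8 in binary powers of 2.
So 7^88 ≡ 32 · 16 · 4 ≡ 1 (mod 89).
Since the result is 1, base 7 gives no evidence that 89 is composite.

1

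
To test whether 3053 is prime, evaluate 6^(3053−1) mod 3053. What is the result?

2113

6^1 ≡ 6 (mod 3053)
6^2 ≡ 6^2 = 36 ≡ 36 (mod 3053)
6^4 ≡ 36^2 = 1296 ≡ 1296 (mod 3053)
6^8 ≡ 1296^2 = 1679616 ≡ 466 (mod 3053)
6^16 ≡ 466^2 = 217156 ≡ 393 (mod 3053)
6^32 ≡ 393^2 = 154449 ≡ 1799 (mod 3053)
6^64 ≡ 1799^2 = 3236401 ≡ 221 (mod 3053)
6^128 ≡ 221^2 = 48841 ≡ 3046 (mod 3053)
6^256 ≡ 3046^2 = 9278116 ≡ 49 (mod 3053)
6^512 ≡ 49^2 = 2401 ≡ 2401 (mod 3053)
6^1024 ≡ 2401^2 = 5764801 ≡ 737 (mod 3053)
6^2048 ≡ 737^2 = 543169 ≡ 2788 (mod 3053)
3052 = 2048 + 512 + 256 + 128 + 64 + 32 + 8 + 4 in binary powers of 2.
So 6^3052 ≡ 2788 · 2401 · 49 · 3046 · 221 · 1799 · 466 · 1296 ≡ 2113 (mod 3053).
Since 2113 ≠ 1, base 6 is a Fermat witness: 3053 is composite.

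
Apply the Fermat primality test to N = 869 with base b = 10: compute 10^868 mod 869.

10^1 ≡ 10 (mod 869)
10^2 ≡ 10^2 = 100 ≡ 100 (mod 869)
10^4 ≡ 100^2 = 10000 ≡ 441 (mod 869)
10^8 ≡ 441^2 = 194481 ≡ 694 (mod 869)
10^16 ≡ 694^2 = 481636 ≡ 210 (mod 869)
10^32 ≡ 210^2 = 44100 ≡ 650 (mod 869)
10^64 ≡ 650^2 = 422500 ≡ 166 (mod 869)
10^128 ≡ 166^2 = 27556 ≡ 617 (mod 869)
10^256 ≡ 617^2 = 380689 ≡ 67 (mod 869)
10^512 ≡ 67^2 = 4489 ≡ 144 (mod 869)
868 = 512 + 256 + 64 + 32 + 4 in binary powers of 2.
So 10^868 ≡ 144 · 67 · 166 · 650 · 441 ≡ 749 (mod 869).
Since 749 ≠ 1, base 10 is a Fermat witness: 869 is composite.

749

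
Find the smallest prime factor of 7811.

73

7811 is odd.
Digit sum 17, not divisible by 3.
Ends in 1: not divisible by 5.
7: 7811 = 7·1115 + 6
11: 7811 = 11·710 + 1
13: 7811 = 13·600 + 11
17: 7811 = 17·459 + 8
19: 7811 = 19·411 + 2
23: 7811 = 23·339 + 14
29: 7811 = 29·269 + 10
31: 7811 = 31·251 + 30
37: 7811 = 37·211 + 4
41: 7811 = 41·190 + 21
43: 7811 = 43·181 + 28
47: 7811 = 47·166 + 9
53: 7811 = 53·147 + 20
59: 7811 = 59·132 + 23
61: 7811 = 61·128 + 3
67: 7811 = 67·116 + 39
71: 7811 = 71·110 + 1
73: 7811 = 73·107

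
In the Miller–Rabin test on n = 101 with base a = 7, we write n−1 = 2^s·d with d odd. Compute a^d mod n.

101 − 1 = 100 = 2^2 · 25, so d = 25.
7^1 ≡ 7 (mod 101)
7^2 ≡ 7^2 = 49 ≡ 49 (mod 101)
7^4 ≡ 49^2 = 2401 ≡ 78 (mod 101)
7^8 ≡ 78^2 = 6084 ≡ 24 (mod 101)
7^16 ≡ 24^2 = 576 ≡ 71 (mod 101)
25 = 16 + 8 + 1 in binary powers of 2.
So 7^25 ≡ 71 · 24 · 7 ≡ 10 (mod 101).
Squaring chain: 10 → 100; reaches −1, so base 7 does not prove 101 composite.

10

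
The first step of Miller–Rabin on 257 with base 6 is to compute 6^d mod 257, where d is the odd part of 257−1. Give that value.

6

257 − 1 = 256 = 2^8 · 1, so d = 1.
6^1 ≡ 6 (mod 257)
1 = 1 in binary powers of 2.
So 6^1 ≡ 6 ≡ 6 (mod 257).
Squaring chain: 6 → 36 → 11 → 121 → 249 → 64 → 241 → 256; reaches −1, so base 6 does not prove 257 composite.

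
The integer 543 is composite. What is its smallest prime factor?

3

543 is odd.
Digit sum 12, divisible by 3.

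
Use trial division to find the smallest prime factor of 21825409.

21825409 is odd.
Digit sum 31, not divisible by 3.
Ends in 9: not divisible by 5.
7: 21825409 = 7·3117915 + 4
11: 21825409 = 11·1984128 + 1
13: 21825409 = 13·1678877 + 8
17: 21825409 = 17·1283847 + 10
19: 21825409 = 19·1148705 + 14
23: 21825409 = 23·948930 + 19
29: 21825409 = 29·752600 + 9
31: 21825409 = 31·704045 + 14
37: 21825409 = 37·589875 + 34
41: 21825409 = 41·532327 + 2
43: 21825409 = 43·507567 + 28
47: 21825409 = 47·464370 + 19
53: 21825409 = 53·411800 + 9
59: 21825409 = 59·369922 + 11
61: 21825409 = 61·357793 + 36
67: 21825409 = 67·325752 + 25
71: 21825409 = 71·307400 + 9
73: 21825409 = 73·298978 + 15
79: 21825409 = 79·276271

79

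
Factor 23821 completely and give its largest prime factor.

23821 = 7 · 3403
3403 = 41 · 83
83 is prime.
So 23821 = 7 · 41 · 83; the largest prime factor is 83.

83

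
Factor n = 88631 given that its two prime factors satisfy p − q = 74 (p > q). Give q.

Since p = q + 74, we have 88631 = q(q + 74), so q² + 74q − 88631 = 0.
Discriminant: 74² + 4·88631 = 5476 + 354524 = 360000; √360000 = 600.
q = (−74 + 600)/2 = 263, and p = q + 74 = 337.
Check: 263 · 337 = 88631.

263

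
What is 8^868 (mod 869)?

8^1 ≡ 8 (mod 869)
8^2 ≡ 8^2 = 64 ≡ 64 (mod 869)
8^4 ≡ 64^2 = 4096 ≡ 620 (mod 869)
8^8 ≡ 620^2 = 384400 ≡ 302 (mod 869)
8^16 ≡ 302^2 = 91204 ≡ 828 (mod 869)
8^32 ≡ 828^2 = 685584 ≡ 812 (mod 869)
8^64 ≡ 812^2 = 659344 ≡ 642 (mod 869)
8^128 ≡ 642^2 = 412164 ≡ 258 (mod 869)
8^256 ≡ 258^2 = 66564 ≡ 520 (mod 869)
8^512 ≡ 520^2 = 270400 ≡ 141 (mod 869)
868 = 512 + 256 + 64 + 32 + 4 in binary powers of 2.
So 8^868 ≡ 141 · 520 · 642 · 812 · 620 ≡ 368 (mod 869).
Since 368 ≠ 1, base 8 is a Fermat witness: 869 is composite.

368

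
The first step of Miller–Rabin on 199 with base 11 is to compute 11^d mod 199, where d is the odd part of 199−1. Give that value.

198

199 − 1 = 198 = 2^1 · 99, so d = 99.
11^1 ≡ 11 (mod 199)
11^2 ≡ 11^2 = 121 ≡ 121 (mod 199)
11^4 ≡ 121^2 = 14641 ≡ 114 (mod 199)
11^8 ≡ 114^2 = 12996 ≡ 61 (mod 199)
11^16 ≡ 61^2 = 3721 ≡ 139 (mod 199)
11^32 ≡ 139^2 = 19321 ≡ 18 (mod 199)
11^64 ≡ 18^2 = 324 ≡ 125 (mod 199)
99 = 64 + 32 + 2 + 1 in binary powers of 2.
So 11^99 ≡ 125 · 18 · 121 · 11 ≡ 198 (mod 199).
Since 11^d ≡ 198 (mod 199), base 11 does not prove 199 composite.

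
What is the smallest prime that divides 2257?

2257 is odd.
Digit sum 16, not divisible by 3.
Ends in 7: not divisible by 5.
7: 2257 = 7·322 + 3
11: 2257 = 11·205 + 2
13: 2257 = 13·173 + 8
17: 2257 = 17·132 + 13
19: 2257 = 19·118 + 15
23: 2257 = 23·98 + 3
29: 2257 = 29·77 + 24
31: 2257 = 31·72 + 25
37: 2257 = 37·61

37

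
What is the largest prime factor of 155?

155 = 5 · 31
31 is prime.
So 155 = 5 · 31; the largest prime factor is 31.

31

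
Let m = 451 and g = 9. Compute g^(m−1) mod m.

122

9^1 ≡ 9 (mod 451)
9^2 ≡ 9^2 = 81 ≡ 81 (mod 451)
9^4 ≡ 81^2 = 6561 ≡ 247 (mod 451)
9^8 ≡ 247^2 = 61009 ≡ 124 (mod 451)
9^16 ≡ 124^2 = 15376 ≡ 42 (mod 451)
9^32 ≡ 42^2 = 1764 ≡ 411 (mod 451)
9^64 ≡ 411^2 = 168921 ≡ 247 (mod 451)
9^128 ≡ 247^2 = 61009 ≡ 124 (mod 451)
9^256 ≡ 124^2 = 15376 ≡ 42 (mod 451)
450 = 256 + 128 + 64 + 2 in binary powers of 2.
So 9^450 ≡ 42 · 124 · 247 · 81 ≡ 122 (mod 451).
Since 122 ≠ 1, base 9 is a Fermat witness: 451 is composite.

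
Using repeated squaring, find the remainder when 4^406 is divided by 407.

70

4^1 ≡ 4 (mod 407)
4^2 ≡ 4^2 = 16 ≡ 16 (mod 407)
4^4 ≡ 16^2 = 256 ≡ 256 (mod 407)
4^8 ≡ 256^2 = 65536 ≡ 9 (mod 407)
4^16 ≡ 9^2 = 81 ≡ 81 (mod 407)
4^32 ≡ 81^2 = 6561 ≡ 49 (mod 407)
4^64 ≡ 49^2 = 2401 ≡ 366 (mod 407)
4^128 ≡ 366^2 = 133956 ≡ 53 (mod 407)
4^256 ≡ 53^2 = 2809 ≡ 367 (mod 407)
406 = 256 + 128 + 16 + 4 + 2 in binary powers of 2.
So 4^406 ≡ 367 · 53 · 81 · 256 · 16 ≡ 70 (mod 407).
Since 70 ≠ 1, base 4 is a Fermat witness: 407 is composite.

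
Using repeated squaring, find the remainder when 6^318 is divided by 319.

6^1 ≡ 6 (mod 319)
6^2 ≡ 6^2 = 36 ≡ 36 (mod 319)
6^4 ≡ 36^2 = 1296 ≡ 20 (mod 319)
6^8 ≡ 20^2 = 400 ≡ 81 (mod 319)
6^16 ≡ 81^2 = 6561 ≡ 181 (mod 319)
6^32 ≡ 181^2 = 32761 ≡ 223 (mod 319)
6^64 ≡ 223^2 = 49729 ≡ 284 (mod 319)
6^128 ≡ 284^2 = 80656 ≡ 268 (mod 319)
6^256 ≡ 268^2 = 71824 ≡ 49 (mod 319)
318 = 256 + 32 + 16 + 8 + 4 + 2 in binary powers of 2.
So 6^318 ≡ 49 · 223 · 181 · 81 · 20 · 36 ≡ 103 (mod 319).
Since 103 ≠ 1, base 6 is a Fermat witness: 319 is composite.

103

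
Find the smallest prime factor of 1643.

1643 is odd.
Digit sum 14, not divisible by 3.
Ends in 3: not divisible by 5.
7: 1643 = 7·234 + 5
11: 1643 = 11·149 + 4
13: 1643 = 13·126 + 5
17: 1643 = 17·96 + 11
19: 1643 = 19·86 + 9
23: 1643 = 23·71 + 10
29: 1643 = 29·56 + 19
31: 1643 = 31·53

31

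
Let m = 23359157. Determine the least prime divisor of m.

61

23359157 is odd.
Digit sum 35, not divisible by 3.
Ends in 7: not divisible by 5.
7: 23359157 = 7·3337022 + 3
11: 23359157 = 11·2123559 + 8
13: 23359157 = 13·1796858 + 3
17: 23359157 = 17·1374068 + 1
19: 23359157 = 19·1229429 + 6
23: 23359157 = 23·1015615 + 12
29: 23359157 = 29·805488 + 5
31: 23359157 = 31·753521 + 6
37: 23359157 = 37·631328 + 21
41: 23359157 = 41·569735 + 22
43: 23359157 = 43·543236 + 9
47: 23359157 = 47·497003 + 16
53: 23359157 = 53·440738 + 43
59: 23359157 = 59·395917 + 54
61: 23359157 = 61·382937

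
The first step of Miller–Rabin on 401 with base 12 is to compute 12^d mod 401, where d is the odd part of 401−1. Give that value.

147

401 − 1 = 400 = 2^4 · 25, so d = 25.
12^1 ≡ 12 (mod 401)
12^2 ≡ 12^2 = 144 ≡ 144 (mod 401)
12^4 ≡ 144^2 = 20736 ≡ 285 (mod 401)
12^8 ≡ 285^2 = 81225 ≡ 223 (mod 401)
12^16 ≡ 223^2 = 49729 ≡ 5 (mod 401)
25 = 16 + 8 + 1 in binary powers of 2.
So 12^25 ≡ 5 · 223 · 12 ≡ 147 (mod 401).
Squaring chain: 147 → 356 → 20 → 400; reaches −1, so base 12 does not prove 401 composite.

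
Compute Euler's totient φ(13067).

Factor: 13067 = 73 · 179.
φ(13067) = (73−1) · (179−1) = 72 · 178 = 12816.

12816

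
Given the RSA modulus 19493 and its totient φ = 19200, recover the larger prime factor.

φ(n) = (p−1)(q−1) = n − (p+q) + 1, so p + q = 19493 − 19200 + 1 = 294.
p and q are the roots of t² − 294t + 19493 = 0.
Discriminant: 294² − 4·19493 = 86436 − 77972 = 8464; √8464 = 92.
q = (294 − 92)/2 = 101, p = (294 + 92)/2 = 193.
Check: 101 · 193 = 19493.

193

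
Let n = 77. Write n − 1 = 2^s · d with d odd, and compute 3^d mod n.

77 − 1 = 76 = 2^2 · 19, so d = 19.
3^1 ≡ 3 (mod 77)
3^2 ≡ 3^2 = 9 ≡ 9 (mod 77)
3^4 ≡ 9^2 = 81 ≡ 4 (mod 77)
3^8 ≡ 4^2 = 16 ≡ 16 (mod 77)
3^16 ≡ 16^2 = 256 ≡ 25 (mod 77)
19 = 16 + 2 + 1 in binary powers of 2.
So 3^19 ≡ 25 · 9 · 3 ≡ 59 (mod 77).
Squaring chain: 59 → 16; never reaches −1, so base 3 is a Miller–Rabin witness that 77 is composite.

59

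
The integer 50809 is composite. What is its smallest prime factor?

50809 is odd.
Digit sum 22, not divisible by 3.
Ends in 9: not divisible by 5.
7: 50809 = 7·7258 + 3
11: 50809 = 11·4619

11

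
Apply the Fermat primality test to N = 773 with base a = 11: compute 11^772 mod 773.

11^1 ≡ 11 (mod 773)
11^2 ≡ 11^2 = 121 ≡ 121 (mod 773)
11^4 ≡ 121^2 = 14641 ≡ 727 (mod 773)
11^8 ≡ 727^2 = 528529 ≡ 570 (mod 773)
11^16 ≡ 570^2 = 324900 ≡ 240 (mod 773)
11^32 ≡ 240^2 = 57600 ≡ 398 (mod 773)
11^64 ≡ 398^2 = 158404 ≡ 712 (mod 773)
11^128 ≡ 712^2 = 506944 ≡ 629 (mod 773)
11^256 ≡ 629^2 = 395641 ≡ 638 (mod 773)
11^512 ≡ 638^2 = 407044 ≡ 446 (mod 773)
772 = 512 + 256 + 4 in binary powers of 2.
So 11^772 ≡ 446 · 638 · 727 ≡ 1 (mod 773).
Since the result is 1, base 11 gives no evidence that 773 is composite.

1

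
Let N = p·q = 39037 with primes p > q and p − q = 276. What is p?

Since p = q + 276, we have 39037 = q(q + 276), so q² + 276q − 39037 = 0.
Discriminant: 276² + 4·39037 = 76176 + 156148 = 232324; √232324 = 482.
q = (−276 + 482)/2 = 103, and p = q + 276 = 379.
Check: 103 · 379 = 39037.

379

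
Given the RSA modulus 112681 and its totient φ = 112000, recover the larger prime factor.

401

φ(n) = (p−1)(q−1) = n − (p+q) + 1, so p + q = 112681 − 112000 + 1 = 682.
p and q are the roots of t² − 682t + 112681 = 0.
Discriminant: 682² − 4·112681 = 465124 − 450724 = 14400; √14400 = 120.
q = (682 − 120)/2 = 281, p = (682 + 120)/2 = 401.
Check: 281 · 401 = 112681.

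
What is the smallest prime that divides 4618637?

73

4618637 is odd.
Digit sum 35, not divisible by 3.
Ends in 7: not divisible by 5.
7: 4618637 = 7·659805 + 2
11: 4618637 = 11·419876 + 1
13: 4618637 = 13·355279 + 10
17: 4618637 = 17·271684 + 9
19: 4618637 = 19·243086 + 3
23: 4618637 = 23·200810 + 7
29: 4618637 = 29·159263 + 10
31: 4618637 = 31·148988 + 9
37: 4618637 = 37·124828 + 1
41: 4618637 = 41·112649 + 28
43: 4618637 = 43·107410 + 7
47: 4618637 = 47·98268 + 41
53: 4618637 = 53·87144 + 5
59: 4618637 = 59·78281 + 58
61: 4618637 = 61·75715 + 22
67: 4618637 = 67·68934 + 59
71: 4618637 = 71·65051 + 16
73: 4618637 = 73·63269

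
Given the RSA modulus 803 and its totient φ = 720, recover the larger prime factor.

φ(n) = (p−1)(q−1) = n − (p+q) + 1, so p + q = 803 − 720 + 1 = 84.
p and q are the roots of t² − 84t + 803 = 0.
Discriminant: 84² − 4·803 = 7056 − 3212 = 3844; √3844 = 62.
q = (84 − 62)/2 = 11, p = (84 + 62)/2 = 73.
Check: 11 · 73 = 803.

73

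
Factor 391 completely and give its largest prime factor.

391 = 17 · 23
23 is prime.
So 391 = 17 · 23; the largest prime factor is 23.

23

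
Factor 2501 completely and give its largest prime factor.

61

2501 = 41 · 61
61 is prime.
So 2501 = 41 · 61; the largest prime factor is 61.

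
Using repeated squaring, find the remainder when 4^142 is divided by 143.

126

4^1 ≡ 4 (mod 143)
4^2 ≡ 4^2 = 16 ≡ 16 (mod 143)
4^4 ≡ 16^2 = 256 ≡ 113 (mod 143)
4^8 ≡ 113^2 = 12769 ≡ 42 (mod 143)
4^16 ≡ 42^2 = 1764 ≡ 48 (mod 143)
4^32 ≡ 48^2 = 2304 ≡ 16 (mod 143)
4^64 ≡ 16^2 = 256 ≡ 113 (mod 143)
4^128 ≡ 113^2 = 12769 ≡ 42 (mod 143)
142 = 128 + 8 + 4 + 2 in binary powers of 2.
So 4^142 ≡ 42 · 42 · 113 · 16 ≡ 126 (mod 143).
Since 126 ≠ 1, base 4 is a Fermat witness: 143 is composite.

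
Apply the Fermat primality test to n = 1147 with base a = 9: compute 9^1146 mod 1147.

9^1 ≡ 9 (mod 1147)
9^2 ≡ 9^2 = 81 ≡ 81 (mod 1147)
9^4 ≡ 81^2 = 6561 ≡ 826 (mod 1147)
9^8 ≡ 826^2 = 682276 ≡ 958 (mod 1147)
9^16 ≡ 958^2 = 917764 ≡ 164 (mod 1147)
9^32 ≡ 164^2 = 26896 ≡ 515 (mod 1147)
9^64 ≡ 515^2 = 265225 ≡ 268 (mod 1147)
9^128 ≡ 268^2 = 71824 ≡ 710 (mod 1147)
9^256 ≡ 710^2 = 504100 ≡ 567 (mod 1147)
9^512 ≡ 567^2 = 321489 ≡ 329 (mod 1147)
9^1024 ≡ 329^2 = 108241 ≡ 423 (mod 1147)
1146 = 1024 + 64 + 32 + 16 + 8 + 2 in binary powers of 2.
So 9^1146 ≡ 423 · 268 · 515 · 164 · 958 · 81 ≡ 1062 (mod 1147).
Since 1062 ≠ 1, base 9 is a Fermat witness: 1147 is composite.

1062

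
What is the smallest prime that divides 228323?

19

228323 is odd.
Digit sum 20, not divisible by 3.
Ends in 3: not divisible by 5.
7: 228323 = 7·32617 + 4
11: 228323 = 11·20756 + 7
13: 228323 = 13·17563 + 4
17: 228323 = 17·13430 + 13
19: 228323 = 19·12017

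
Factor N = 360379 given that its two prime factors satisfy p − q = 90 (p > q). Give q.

Since p = q + 90, we have 360379 = q(q + 90), so q² + 90q − 360379 = 0.
Discriminant: 90² + 4·360379 = 8100 + 1441516 = 1449616; √1449616 = 1204.
q = (−90 + 1204)/2 = 557, and p = q + 90 = 647.
Check: 557 · 647 = 360379.

557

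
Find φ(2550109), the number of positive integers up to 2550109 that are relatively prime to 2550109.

2488320

Factor: 2550109 = 73 · 181 · 193.
φ(2550109) = (73−1) · (181−1) · (193−1) = 72 · 180 · 192 = 2488320.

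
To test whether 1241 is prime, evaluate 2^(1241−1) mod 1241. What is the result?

2^1 ≡ 2 (mod 1241)
2^2 ≡ 2^2 = 4 ≡ 4 (mod 1241)
2^4 ≡ 4^2 = 16 ≡ 16 (mod 1241)
2^8 ≡ 16^2 = 256 ≡ 256 (mod 1241)
2^16 ≡ 256^2 = 65536 ≡ 1004 (mod 1241)
2^32 ≡ 1004^2 = 1008016 ≡ 324 (mod 1241)
2^64 ≡ 324^2 = 104976 ≡ 732 (mod 1241)
2^128 ≡ 732^2 = 535824 ≡ 953 (mod 1241)
2^256 ≡ 953^2 = 908209 ≡ 1038 (mod 1241)
2^512 ≡ 1038^2 = 1077444 ≡ 256 (mod 1241)
2^1024 ≡ 256^2 = 65536 ≡ 1004 (mod 1241)
1240 = 1024 + 128 + 64 + 16 + 8 in binary powers of 2.
So 2^1240 ≡ 1004 · 953 · 732 · 1004 · 256 ≡ 1004 (mod 1241).
Since 1004 ≠ 1, base 2 is a Fermat witness: 1241 is composite.

1004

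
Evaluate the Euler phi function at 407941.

Factor: 407941 = 43 · 53 · 179.
φ(407941) = (43−1) · (53−1) · (179−1) = 42 · 52 · 178 = 388752.

388752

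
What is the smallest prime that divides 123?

3

123 is odd.
Digit sum 6, divisible by 3.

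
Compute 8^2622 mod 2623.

8^1 ≡ 8 (mod 2623)
8^2 ≡ 8^2 = 64 ≡ 64 (mod 2623)
8^4 ≡ 64^2 = 4096 ≡ 1473 (mod 2623)
8^8 ≡ 1473^2 = 2169729 ≡ 508 (mod 2623)
8^16 ≡ 508^2 = 258064 ≡ 1010 (mod 2623)
8^32 ≡ 1010^2 = 1020100 ≡ 2376 (mod 2623)
8^64 ≡ 2376^2 = 5645376 ≡ 680 (mod 2623)
8^128 ≡ 680^2 = 462400 ≡ 752 (mod 2623)
8^256 ≡ 752^2 = 565504 ≡ 1559 (mod 2623)
8^512 ≡ 1559^2 = 2430481 ≡ 1583 (mod 2623)
8^1024 ≡ 1583^2 = 2505889 ≡ 924 (mod 2623)
8^2048 ≡ 924^2 = 853776 ≡ 1301 (mod 2623)
2622 = 2048 + 512 + 32 + 16 + 8 + 4 + 2 in binary powers of 2.
So 8^2622 ≡ 1301 · 1583 · 2376 · 1010 · 508 · 1473 · 64 ≡ 613 (mod 2623).
Since 613 ≠ 1, base 8 is a Fermat witness: 2623 is composite.

613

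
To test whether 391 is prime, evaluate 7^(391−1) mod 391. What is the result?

7^1 ≡ 7 (mod 391)
7^2 ≡ 7^2 = 49 ≡ 49 (mod 391)
7^4 ≡ 49^2 = 2401 ≡ 55 (mod 391)
7^8 ≡ 55^2 = 3025 ≡ 288 (mod 391)
7^16 ≡ 288^2 = 82944 ≡ 52 (mod 391)
7^32 ≡ 52^2 = 2704 ≡ 358 (mod 391)
7^64 ≡ 358^2 = 128164 ≡ 307 (mod 391)
7^128 ≡ 307^2 = 94249 ≡ 18 (mod 391)
7^256 ≡ 18^2 = 324 ≡ 324 (mod 391)
390 = 256 + 128 + 4 + 2 in binary powers of 2.
So 7^390 ≡ 324 · 18 · 55 · 49 ≡ 213 (mod 391).
Since 213 ≠ 1, base 7 is a Fermat witness: 391 is composite.

213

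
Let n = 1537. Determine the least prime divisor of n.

1537 is odd.
Digit sum 16, not divisible by 3.
Ends in 7: not divisible by 5.
7: 1537 = 7·219 + 4
11: 1537 = 11·139 + 8
13: 1537 = 13·118 + 3
17: 1537 = 17·90 + 7
19: 1537 = 19·80 + 17
23: 1537 = 23·66 + 19
29: 1537 = 29·53

29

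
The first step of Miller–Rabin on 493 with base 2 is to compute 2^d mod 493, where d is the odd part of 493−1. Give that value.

493 − 1 = 492 = 2^2 · 123, so d = 123.
2^1 ≡ 2 (mod 493)
2^2 ≡ 2^2 = 4 ≡ 4 (mod 493)
2^4 ≡ 4^2 = 16 ≡ 16 (mod 493)
2^8 ≡ 16^2 = 256 ≡ 256 (mod 493)
2^16 ≡ 256^2 = 65536 ≡ 460 (mod 493)
2^32 ≡ 460^2 = 211600 ≡ 103 (mod 493)
2^64 ≡ 103^2 = 10609 ≡ 256 (mod 493)
123 = 64 + 32 + 16 + 8 + 2 + 1 in binary powers of 2.
So 2^123 ≡ 256 · 103 · 460 · 256 · 4 · 2 ≡ 76 (mod 493).
Squaring chain: 76 → 353; never reaches −1, so base 2 is a Miller–Rabin witness that 493 is composite.

76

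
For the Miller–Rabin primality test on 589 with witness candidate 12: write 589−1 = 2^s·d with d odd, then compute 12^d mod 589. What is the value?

151

589 − 1 = 588 = 2^2 · 147, so d = 147.
12^1 ≡ 12 (mod 589)
12^2 ≡ 12^2 = 144 ≡ 144 (mod 589)
12^4 ≡ 144^2 = 20736 ≡ 121 (mod 589)
12^8 ≡ 121^2 = 14641 ≡ 505 (mod 589)
12^16 ≡ 505^2 = 255025 ≡ 577 (mod 589)
12^32 ≡ 577^2 = 332929 ≡ 144 (mod 589)
12^64 ≡ 144^2 = 20736 ≡ 121 (mod 589)
12^128 ≡ 121^2 = 14641 ≡ 505 (mod 589)
147 = 128 + 16 + 2 + 1 in binary powers of 2.
So 12^147 ≡ 505 · 577 · 144 · 12 ≡ 151 (mod 589).
Squaring chain: 151 → 419; never reaches −1, so base 12 is a Miller–Rabin witness that 589 is composite.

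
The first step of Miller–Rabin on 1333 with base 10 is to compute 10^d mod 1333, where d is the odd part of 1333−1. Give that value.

907

1333 − 1 = 1332 = 2^2 · 333, so d = 333.
10^1 ≡ 10 (mod 1333)
10^2 ≡ 10^2 = 100 ≡ 100 (mod 1333)
10^4 ≡ 100^2 = 10000 ≡ 669 (mod 1333)
10^8 ≡ 669^2 = 447561 ≡ 1006 (mod 1333)
10^16 ≡ 1006^2 = 1012036 ≡ 289 (mod 1333)
10^32 ≡ 289^2 = 83521 ≡ 875 (mod 1333)
10^64 ≡ 875^2 = 765625 ≡ 483 (mod 1333)
10^128 ≡ 483^2 = 233289 ≡ 14 (mod 1333)
10^256 ≡ 14^2 = 196 ≡ 196 (mod 1333)
333 = 256 + 64 + 8 + 4 + 1 in binary powers of 2.
So 10^333 ≡ 196 · 483 · 1006 · 669 · 10 ≡ 907 (mod 1333).
Squaring chain: 907 → 188; never reaches −1, so base 10 is a Miller–Rabin witness that 1333 is composite.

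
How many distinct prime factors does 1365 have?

4

1365 = 3 · 455
455 = 5 · 91
91 = 7 · 13
1365 = 3 · 5 · 7 · 13, which has 4 distinct prime factors.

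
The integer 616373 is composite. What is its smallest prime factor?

31

616373 is odd.
Digit sum 26, not divisible by 3.
Ends in 3: not divisible by 5.
7: 616373 = 7·88053 + 2
11: 616373 = 11·56033 + 10
13: 616373 = 13·47413 + 4
17: 616373 = 17·36257 + 4
19: 616373 = 19·32440 + 13
23: 616373 = 23·26798 + 19
29: 616373 = 29·21254 + 7
31: 616373 = 31·19883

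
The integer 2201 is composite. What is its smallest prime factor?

2201 is odd.
Digit sum 5, not divisible by 3.
Ends in 1: not divisible by 5.
7: 2201 = 7·314 + 3
11: 2201 = 11·200 + 1
13: 2201 = 13·169 + 4
17: 2201 = 17·129 + 8
19: 2201 = 19·115 + 16
23: 2201 = 23·95 + 16
29: 2201 = 29·75 + 26
31: 2201 = 31·71

31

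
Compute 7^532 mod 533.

7^1 ≡ 7 (mod 533)
7^2 ≡ 7^2 = 49 ≡ 49 (mod 533)
7^4 ≡ 49^2 = 2401 ≡ 269 (mod 533)
7^8 ≡ 269^2 = 72361 ≡ 406 (mod 533)
7^16 ≡ 406^2 = 164836 ≡ 139 (mod 533)
7^32 ≡ 139^2 = 19321 ≡ 133 (mod 533)
7^64 ≡ 133^2 = 17689 ≡ 100 (mod 533)
7^128 ≡ 100^2 = 10000 ≡ 406 (mod 533)
7^256 ≡ 406^2 = 164836 ≡ 139 (mod 533)
7^512 ≡ 139^2 = 19321 ≡ 133 (mod 533)
532 = 512 + 16 + 4 in binary powers of 2.
So 7^532 ≡ 133 · 139 · 269 ≡ 113 (mod 533).
Since 113 ≠ 1, base 7 is a Fermat witness: 533 is composite.

113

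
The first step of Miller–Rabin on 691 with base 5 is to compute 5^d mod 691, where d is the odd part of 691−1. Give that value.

691 − 1 = 690 = 2^1 · 345, so d = 345.
5^1 ≡ 5 (mod 691)
5^2 ≡ 5^2 = 25 ≡ 25 (mod 691)
5^4 ≡ 25^2 = 625 ≡ 625 (mod 691)
5^8 ≡ 625^2 = 390625 ≡ 210 (mod 691)
5^16 ≡ 210^2 = 44100 ≡ 567 (mod 691)
5^32 ≡ 567^2 = 321489 ≡ 174 (mod 691)
5^64 ≡ 174^2 = 30276 ≡ 563 (mod 691)
5^128 ≡ 563^2 = 316969 ≡ 491 (mod 691)
5^256 ≡ 491^2 = 241081 ≡ 613 (mod 691)
345 = 256 + 64 + 16 + 8 + 1 in binary powers of 2.
So 5^345 ≡ 613 · 563 · 567 · 210 · 5 ≡ 1 (mod 691).
Since 5^d ≡ 1 (mod 691), base 5 does not prove 691 composite.

1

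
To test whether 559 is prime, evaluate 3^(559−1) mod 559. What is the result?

391

3^1 ≡ 3 (mod 559)
3^2 ≡ 3^2 = 9 ≡ 9 (mod 559)
3^4 ≡ 9^2 = 81 ≡ 81 (mod 559)
3^8 ≡ 81^2 = 6561 ≡ 412 (mod 559)
3^16 ≡ 412^2 = 169744 ≡ 367 (mod 559)
3^32 ≡ 367^2 = 134689 ≡ 529 (mod 559)
3^64 ≡ 529^2 = 279841 ≡ 341 (mod 559)
3^128 ≡ 341^2 = 116281 ≡ 9 (mod 559)
3^256 ≡ 9^2 = 81 ≡ 81 (mod 559)
3^512 ≡ 81^2 = 6561 ≡ 412 (mod 559)
558 = 512 + 32 + 8 + 4 + 2 in binary powers of 2.
So 3^558 ≡ 412 · 529 · 412 · 81 · 9 ≡ 391 (mod 559).
Since 391 ≠ 1, base 3 is a Fermat witness: 559 is composite.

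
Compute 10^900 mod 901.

10^1 ≡ 10 (mod 901)
10^2 ≡ 10^2 = 100 ≡ 100 (mod 901)
10^4 ≡ 100^2 = 10000 ≡ 89 (mod 901)
10^8 ≡ 89^2 = 7921 ≡ 713 (mod 901)
10^16 ≡ 713^2 = 508369 ≡ 205 (mod 901)
10^32 ≡ 205^2 = 42025 ≡ 579 (mod 901)
10^64 ≡ 579^2 = 335241 ≡ 69 (mod 901)
10^128 ≡ 69^2 = 4761 ≡ 256 (mod 901)
10^256 ≡ 256^2 = 65536 ≡ 664 (mod 901)
10^512 ≡ 664^2 = 440896 ≡ 307 (mod 901)
900 = 512 + 256 + 128 + 4 in binary powers of 2.
So 10^900 ≡ 307 · 664 · 256 · 89 ≡ 735 (mod 901).
Since 735 ≠ 1, base 10 is a Fermat witness: 901 is composite.

735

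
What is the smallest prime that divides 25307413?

25307413 is odd.
Digit sum 25, not divisible by 3.
Ends in 3: not divisible by 5.
7: 25307413 = 7·3615344 + 5
11: 25307413 = 11·2300673 + 10
13: 25307413 = 13·1946724 + 1
17: 25307413 = 17·1488671 + 6
19: 25307413 = 19·1331969 + 2
23: 25307413 = 23·1100322 + 7
29: 25307413 = 29·872669 + 12
31: 25307413 = 31·816368 + 5
37: 25307413 = 37·683984 + 5
41: 25307413 = 41·617253 + 40
43: 25307413 = 43·588544 + 21
47: 25307413 = 47·538455 + 28
53: 25307413 = 53·477498 + 19
59: 25307413 = 59·428939 + 12
61: 25307413 = 61·414875 + 38
67: 25307413 = 67·377722 + 39
71: 25307413 = 71·356442 + 31
73: 25307413 = 73·346676 + 65
79: 25307413 = 79·320347

79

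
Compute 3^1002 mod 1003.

144

3^1 ≡ 3 (mod 1003)
3^2 ≡ 3^2 = 9 ≡ 9 (mod 1003)
3^4 ≡ 9^2 = 81 ≡ 81 (mod 1003)
3^8 ≡ 81^2 = 6561 ≡ 543 (mod 1003)
3^16 ≡ 543^2 = 294849 ≡ 970 (mod 1003)
3^32 ≡ 970^2 = 940900 ≡ 86 (mod 1003)
3^64 ≡ 86^2 = 7396 ≡ 375 (mod 1003)
3^128 ≡ 375^2 = 140625 ≡ 205 (mod 1003)
3^256 ≡ 205^2 = 42025 ≡ 902 (mod 1003)
3^512 ≡ 902^2 = 813604 ≡ 171 (mod 1003)
1002 = 512 + 256 + 128 + 64 + 32 + 8 + 2 in binary powers of 2.
So 3^1002 ≡ 171 · 902 · 205 · 375 · 86 · 543 · 9 ≡ 144 (mod 1003).
Since 144 ≠ 1, base 3 is a Fermat witness: 1003 is composite.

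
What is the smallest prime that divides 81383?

81383 is odd.
Digit sum 23, not divisible by 3.
Ends in 3: not divisible by 5.
7: 81383 = 7·11626 + 1
11: 81383 = 11·7398 + 5
13: 81383 = 13·6260 + 3
17: 81383 = 17·4787 + 4
19: 81383 = 19·4283 + 6
23: 81383 = 23·3538 + 9
29: 81383 = 29·2806 + 9
31: 81383 = 31·2625 + 8
37: 81383 = 37·2199 + 20
41: 81383 = 41·1984 + 39
43: 81383 = 43·1892 + 27
47: 81383 = 47·1731 + 26
53: 81383 = 53·1535 + 28
59: 81383 = 59·1379 + 22
61: 81383 = 61·1334 + 9
67: 81383 = 67·1214 + 45
71: 81383 = 71·1146 + 17
73: 81383 = 73·1114 + 61
79: 81383 = 79·1030 + 13
83: 81383 = 83·980 + 43
89: 81383 = 89·914 + 37
97: 81383 = 97·839

97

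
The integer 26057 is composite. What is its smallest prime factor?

26057 is odd.
Digit sum 20, not divisible by 3.
Ends in 7: not divisible by 5.
7: 26057 = 7·3722 + 3
11: 26057 = 11·2368 + 9
13: 26057 = 13·2004 + 5
17: 26057 = 17·1532 + 13
19: 26057 = 19·1371 + 8
23: 26057 = 23·1132 + 21
29: 26057 = 29·898 + 15
31: 26057 = 31·840 + 17
37: 26057 = 37·704 + 9
41: 26057 = 41·635 + 22
43: 26057 = 43·605 + 42
47: 26057 = 47·554 + 19
53: 26057 = 53·491 + 34
59: 26057 = 59·441 + 38
61: 26057 = 61·427 + 10
67: 26057 = 67·388 + 61
71: 26057 = 71·367

71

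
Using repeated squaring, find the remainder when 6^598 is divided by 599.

1

6^1 ≡ 6 (mod 599)
6^2 ≡ 6^2 = 36 ≡ 36 (mod 599)
6^4 ≡ 36^2 = 1296 ≡ 98 (mod 599)
6^8 ≡ 98^2 = 9604 ≡ 20 (mod 599)
6^16 ≡ 20^2 = 400 ≡ 400 (mod 599)
6^32 ≡ 400^2 = 160000 ≡ 67 (mod 599)
6^64 ≡ 67^2 = 4489 ≡ 296 (mod 599)
6^128 ≡ 296^2 = 87616 ≡ 162 (mod 599)
6^256 ≡ 162^2 = 26244 ≡ 487 (mod 599)
6^512 ≡ 487^2 = 237169 ≡ 564 (mod 599)
598 = 512 + 64 + 16 + 4 + 2 in binary powers of 2.
So 6^598 ≡ 564 · 296 · 400 · 98 · 36 ≡ 1 (mod 599).
Since the result is 1, base 6 gives no evidence that 599 is composite.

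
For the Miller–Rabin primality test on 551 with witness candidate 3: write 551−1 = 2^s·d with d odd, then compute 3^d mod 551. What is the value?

551 − 1 = 550 = 2^1 · 275, so d = 275.
3^1 ≡ 3 (mod 551)
3^2 ≡ 3^2 = 9 ≡ 9 (mod 551)
3^4 ≡ 9^2 = 81 ≡ 81 (mod 551)
3^8 ≡ 81^2 = 6561 ≡ 500 (mod 551)
3^16 ≡ 500^2 = 250000 ≡ 397 (mod 551)
3^32 ≡ 397^2 = 157609 ≡ 23 (mod 551)
3^64 ≡ 23^2 = 529 ≡ 529 (mod 551)
3^128 ≡ 529^2 = 279841 ≡ 484 (mod 551)
3^256 ≡ 484^2 = 234256 ≡ 81 (mod 551)
275 = 256 + 16 + 2 + 1 in binary powers of 2.
So 3^275 ≡ 81 · 397 · 9 · 3 ≡ 414 (mod 551).
Squaring chain: 414; never reaches −1, so base 3 is a Miller–Rabin witness that 551 is composite.

414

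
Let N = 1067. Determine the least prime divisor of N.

11

1067 is odd.
Digit sum 14, not divisible by 3.
Ends in 7: not divisible by 5.
7: 1067 = 7·152 + 3
11: 1067 = 11·97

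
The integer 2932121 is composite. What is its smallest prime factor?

67

2932121 is odd.
Digit sum 20, not divisible by 3.
Ends in 1: not divisible by 5.
7: 2932121 = 7·418874 + 3
11: 2932121 = 11·266556 + 5
13: 2932121 = 13·225547 + 10
17: 2932121 = 17·172477 + 12
19: 2932121 = 19·154322 + 3
23: 2932121 = 23·127483 + 12
29: 2932121 = 29·101107 + 18
31: 2932121 = 31·94584 + 17
37: 2932121 = 37·79246 + 19
41: 2932121 = 41·71515 + 6
43: 2932121 = 43·68188 + 37
47: 2932121 = 47·62385 + 26
53: 2932121 = 53·55323 + 2
59: 2932121 = 59·49696 + 57
61: 2932121 = 61·48067 + 34
67: 2932121 = 67·43763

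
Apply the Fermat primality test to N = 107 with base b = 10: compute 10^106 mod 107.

10^1 ≡ 10 (mod 107)
10^2 ≡ 10^2 = 100 ≡ 100 (mod 107)
10^4 ≡ 100^2 = 10000 ≡ 49 (mod 107)
10^8 ≡ 49^2 = 2401 ≡ 47 (mod 107)
10^16 ≡ 47^2 = 2209 ≡ 69 (mod 107)
10^32 ≡ 69^2 = 4761 ≡ 53 (mod 107)
10^64 ≡ 53^2 = 2809 ≡ 27 (mod 107)
106 = 64 + 32 + 8 + 2 in binary powers of 2.
So 10^106 ≡ 27 · 53 · 47 · 100 ≡ 1 (mod 107).
Since the result is 1, base 10 gives no evidence that 107 is composite.

1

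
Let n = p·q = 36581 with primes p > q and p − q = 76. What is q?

Since p = q + 76, we have 36581 = q(q + 76), so q² + 76q − 36581 = 0.
Discriminant: 76² + 4·36581 = 5776 + 146324 = 152100; √152100 = 390.
q = (−76 + 390)/2 = 157, and p = q + 76 = 233.
Check: 157 · 233 = 36581.

157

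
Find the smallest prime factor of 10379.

10379 is odd.
Digit sum 20, not divisible by 3.
Ends in 9: not divisible by 5.
7: 10379 = 7·1482 + 5
11: 10379 = 11·943 + 6
13: 10379 = 13·798 + 5
17: 10379 = 17·610 + 9
19: 10379 = 19·546 + 5
23: 10379 = 23·451 + 6
29: 10379 = 29·357 + 26
31: 10379 = 31·334 + 25
37: 10379 = 37·280 + 19
41: 10379 = 41·253 + 6
43: 10379 = 43·241 + 16
47: 10379 = 47·220 + 39
53: 10379 = 53·195 + 44
59: 10379 = 59·175 + 54
61: 10379 = 61·170 + 9
67: 10379 = 67·154 + 61
71: 10379 = 71·146 + 13
73: 10379 = 73·142 + 13
79: 10379 = 79·131 + 30
83: 10379 = 83·125 + 4
89: 10379 = 89·116 + 55
97: 10379 = 97·107

97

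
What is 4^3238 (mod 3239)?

715

4^1 ≡ 4 (mod 3239)
4^2 ≡ 4^2 = 16 ≡ 16 (mod 3239)
4^4 ≡ 16^2 = 256 ≡ 256 (mod 3239)
4^8 ≡ 256^2 = 65536 ≡ 756 (mod 3239)
4^16 ≡ 756^2 = 571536 ≡ 1472 (mod 3239)
4^32 ≡ 1472^2 = 2166784 ≡ 3132 (mod 3239)
4^64 ≡ 3132^2 = 9809424 ≡ 1732 (mod 3239)
4^128 ≡ 1732^2 = 2999824 ≡ 510 (mod 3239)
4^256 ≡ 510^2 = 260100 ≡ 980 (mod 3239)
4^512 ≡ 980^2 = 960400 ≡ 1656 (mod 3239)
4^1024 ≡ 1656^2 = 2742336 ≡ 2142 (mod 3239)
4^2048 ≡ 2142^2 = 4588164 ≡ 1740 (mod 3239)
3238 = 2048 + 1024 + 128 + 32 + 4 + 2 in binary powers of 2.
So 4^3238 ≡ 1740 · 2142 · 510 · 3132 · 256 · 16 ≡ 715 (mod 3239).
Since 715 ≠ 1, base 4 is a Fermat witness: 3239 is composite.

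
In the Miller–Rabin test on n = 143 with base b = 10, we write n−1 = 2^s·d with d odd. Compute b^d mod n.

143 − 1 = 142 = 2^1 · 71, so d = 71.
10^1 ≡ 10 (mod 143)
10^2 ≡ 10^2 = 100 ≡ 100 (mod 143)
10^4 ≡ 100^2 = 10000 ≡ 133 (mod 143)
10^8 ≡ 133^2 = 17689 ≡ 100 (mod 143)
10^16 ≡ 100^2 = 10000 ≡ 133 (mod 143)
10^32 ≡ 133^2 = 17689 ≡ 100 (mod 143)
10^64 ≡ 100^2 = 10000 ≡ 133 (mod 143)
71 = 64 + 4 + 2 + 1 in binary powers of 2.
So 10^71 ≡ 133 · 133 · 100 · 10 ≡ 43 (mod 143).
Squaring chain: 43; never reaches −1, so base 10 is a Miller–Rabin witness that 143 is composite.

43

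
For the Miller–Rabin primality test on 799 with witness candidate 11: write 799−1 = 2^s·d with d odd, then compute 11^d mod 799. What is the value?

82

799 − 1 = 798 = 2^1 · 399, so d = 399.
11^1 ≡ 11 (mod 799)
11^2 ≡ 11^2 = 121 ≡ 121 (mod 799)
11^4 ≡ 121^2 = 14641 ≡ 259 (mod 799)
11^8 ≡ 259^2 = 67081 ≡ 764 (mod 799)
11^16 ≡ 764^2 = 583696 ≡ 426 (mod 799)
11^32 ≡ 426^2 = 181476 ≡ 103 (mod 799)
11^64 ≡ 103^2 = 10609 ≡ 222 (mod 799)
11^128 ≡ 222^2 = 49284 ≡ 545 (mod 799)
11^256 ≡ 545^2 = 297025 ≡ 596 (mod 799)
399 = 256 + 128 + 8 + 4 + 2 + 1 in binary powers of 2.
So 11^399 ≡ 596 · 545 · 764 · 259 · 121 · 11 ≡ 82 (mod 799).
Squaring chain: 82; never reaches −1, so base 11 is a Miller–Rabin witness that 799 is composite.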